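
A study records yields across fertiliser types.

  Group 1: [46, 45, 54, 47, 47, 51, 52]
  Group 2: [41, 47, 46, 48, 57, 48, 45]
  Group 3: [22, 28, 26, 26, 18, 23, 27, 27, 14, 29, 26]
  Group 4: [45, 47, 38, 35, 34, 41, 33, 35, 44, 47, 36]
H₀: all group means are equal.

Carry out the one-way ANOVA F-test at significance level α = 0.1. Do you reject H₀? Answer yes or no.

reject H₀: yes

Group means [48.86, 47.43, 24.18, 39.55], grand mean 38.194
SSB = Σnᵢ(x̄ᵢ−x̄)² = 3572.704; SSW = ΣΣ(x−x̄ᵢ)² = 716.935
MSB = 3572.704/3 = 1190.9013; MSW = 716.935/32 = 22.4042
F = MSB/MSW = 53.1552
df = (3, 32)
p-value (upper-tail) = 0.00000
At α=0.1: p < α → reject H₀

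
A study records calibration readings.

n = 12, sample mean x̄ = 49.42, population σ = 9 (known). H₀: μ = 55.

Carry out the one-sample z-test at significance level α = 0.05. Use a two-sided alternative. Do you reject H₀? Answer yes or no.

SE = σ/√n = 9/√12 = 2.5981
z = (x̄−μ₀)/SE = (49.42−55)/2.5981 = -2.1477
p-value (two-sided) = 0.03173
At α=0.05: p < α → reject H₀

reject H₀: yes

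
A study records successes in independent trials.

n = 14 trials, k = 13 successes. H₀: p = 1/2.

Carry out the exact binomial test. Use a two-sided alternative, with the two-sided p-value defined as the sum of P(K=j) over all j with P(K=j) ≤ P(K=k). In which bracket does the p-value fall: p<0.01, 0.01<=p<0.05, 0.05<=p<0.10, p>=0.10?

Exact binomial: n=14, k=13, p₀=1/2=0.5000
P(X=j) = C(n,j)·p₀^j·(1−p₀)^(n−j); p = Σ P(X=j) over j with P(X=j) ≤ P(X=13)
p-value (two-sided) = 0.00183
→ bracket: p<0.01

p-value bracket: p<0.01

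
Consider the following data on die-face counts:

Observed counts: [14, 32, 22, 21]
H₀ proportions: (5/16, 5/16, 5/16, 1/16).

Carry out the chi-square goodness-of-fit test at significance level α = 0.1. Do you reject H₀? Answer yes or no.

reject H₀: yes

n = 89; E_i = n·p_i = [27.81, 27.81, 27.81, 5.56]
χ² = (14−27.81)²/27.81 + (32−27.81)²/27.81 + (22−27.81)²/27.81 + (21−5.56)²/5.56 = 51.5483
df = 3
p-value (upper-tail) = 0.00000
At α=0.1: p < α → reject H₀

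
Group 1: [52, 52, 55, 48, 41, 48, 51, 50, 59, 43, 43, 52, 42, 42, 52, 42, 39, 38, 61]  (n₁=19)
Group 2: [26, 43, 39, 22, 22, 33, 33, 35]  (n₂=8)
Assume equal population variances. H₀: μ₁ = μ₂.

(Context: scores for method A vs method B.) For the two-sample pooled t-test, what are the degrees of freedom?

df = n₁ + n₂ − 2 = 19 + 8 − 2 = 25

degrees of freedom = 25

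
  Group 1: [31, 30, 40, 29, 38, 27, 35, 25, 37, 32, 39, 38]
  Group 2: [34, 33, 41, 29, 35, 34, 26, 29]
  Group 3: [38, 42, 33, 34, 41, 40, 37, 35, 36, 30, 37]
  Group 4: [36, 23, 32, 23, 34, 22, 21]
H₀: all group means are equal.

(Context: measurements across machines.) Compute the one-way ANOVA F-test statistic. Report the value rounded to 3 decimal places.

test statistic = 5.285

Group means [33.42, 32.62, 36.64, 27.29], grand mean 33.053
SSB = Σnᵢ(x̄ᵢ−x̄)² = 377.129; SSW = ΣΣ(x−x̄ᵢ)² = 808.766
MSB = 377.129/3 = 125.7097; MSW = 808.766/34 = 23.7872
F = MSB/MSW = 5.2848
df = (3, 34)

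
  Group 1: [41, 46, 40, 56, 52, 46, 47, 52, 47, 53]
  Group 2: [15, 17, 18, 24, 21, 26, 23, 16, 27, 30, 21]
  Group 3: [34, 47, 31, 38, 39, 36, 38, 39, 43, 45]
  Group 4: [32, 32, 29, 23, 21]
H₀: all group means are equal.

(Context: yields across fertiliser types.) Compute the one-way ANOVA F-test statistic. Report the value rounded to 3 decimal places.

Group means [48.00, 21.64, 39.00, 27.40], grand mean 34.583
SSB = Σnᵢ(x̄ᵢ−x̄)² = 4097.005; SSW = ΣΣ(x−x̄ᵢ)² = 801.745
MSB = 4097.005/3 = 1365.6682; MSW = 801.745/32 = 25.0545
F = MSB/MSW = 54.5078
df = (3, 32)

test statistic = 54.508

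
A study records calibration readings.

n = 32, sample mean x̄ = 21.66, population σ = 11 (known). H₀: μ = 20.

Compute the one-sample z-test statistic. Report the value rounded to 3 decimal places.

test statistic = 0.854

SE = σ/√n = 11/√32 = 1.9445
z = (x̄−μ₀)/SE = (21.66−20)/1.9445 = 0.8537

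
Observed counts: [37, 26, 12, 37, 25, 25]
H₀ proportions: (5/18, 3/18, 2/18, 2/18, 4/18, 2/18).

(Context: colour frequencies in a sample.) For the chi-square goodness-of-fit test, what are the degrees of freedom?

degrees of freedom = 5

df = k − 1 = 6 − 1 = 5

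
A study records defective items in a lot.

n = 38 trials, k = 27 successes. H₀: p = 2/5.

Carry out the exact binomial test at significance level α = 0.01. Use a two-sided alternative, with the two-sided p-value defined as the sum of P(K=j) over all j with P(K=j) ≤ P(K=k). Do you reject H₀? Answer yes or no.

Exact binomial: n=38, k=27, p₀=2/5=0.4000
P(X=j) = C(n,j)·p₀^j·(1−p₀)^(n−j); p = Σ P(X=j) over j with P(X=j) ≤ P(X=27)
p-value (two-sided) = 0.00017
At α=0.01: p < α → reject H₀

reject H₀: yes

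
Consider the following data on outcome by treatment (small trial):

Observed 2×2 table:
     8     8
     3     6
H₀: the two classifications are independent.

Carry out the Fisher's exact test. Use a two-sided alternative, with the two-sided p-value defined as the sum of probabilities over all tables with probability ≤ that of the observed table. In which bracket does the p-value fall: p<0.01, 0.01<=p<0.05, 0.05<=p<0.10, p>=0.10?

p-value bracket: p>=0.10

Margins: r₁=16, r₂=9, c₁=11, c₂=14, n=25
p_obs = C(16,8)·C(9,3)/C(25,11); sum pmf over tables with pmf ≤ p_obs
p-value (two-sided) = 0.67662
→ bracket: p>=0.10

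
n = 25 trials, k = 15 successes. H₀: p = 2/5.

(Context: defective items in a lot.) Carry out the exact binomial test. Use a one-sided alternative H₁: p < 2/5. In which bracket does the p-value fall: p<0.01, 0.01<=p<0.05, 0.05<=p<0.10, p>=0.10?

p-value bracket: p>=0.10

Exact binomial: n=25, k=15, p₀=2/5=0.4000
P(X≤15) from Σ C(n,i)·p₀^i·(1−p₀)^(n−i)
p-value (one-sided, H₁ less) = 0.98683
→ bracket: p>=0.10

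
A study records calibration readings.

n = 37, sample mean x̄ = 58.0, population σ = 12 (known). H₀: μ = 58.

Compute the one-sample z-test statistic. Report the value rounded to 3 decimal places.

test statistic = 0.000

SE = σ/√n = 12/√37 = 1.9728
z = (x̄−μ₀)/SE = (58.0−58)/1.9728 = 0.0000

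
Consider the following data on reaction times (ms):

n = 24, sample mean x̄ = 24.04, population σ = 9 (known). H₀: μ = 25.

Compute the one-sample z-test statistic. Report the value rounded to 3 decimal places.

SE = σ/√n = 9/√24 = 1.8371
z = (x̄−μ₀)/SE = (24.04−25)/1.8371 = -0.5226

test statistic = -0.523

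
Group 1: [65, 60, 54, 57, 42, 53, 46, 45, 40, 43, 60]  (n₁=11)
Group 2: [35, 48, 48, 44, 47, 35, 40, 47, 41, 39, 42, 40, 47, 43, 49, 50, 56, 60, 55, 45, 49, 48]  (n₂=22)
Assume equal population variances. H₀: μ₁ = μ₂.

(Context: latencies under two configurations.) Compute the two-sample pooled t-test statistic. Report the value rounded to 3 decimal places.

x̄₁=51.364, s₁=8.559, n₁=11
x̄₂=45.818, s₂=6.337, n₂=22
s_p² = [10·8.559² + 21·6.337²]/31 = 50.8328
SE = √(s_p²·(1/11+1/22)) = 2.6328
t = (51.364−45.818)/2.6328 = 2.1063
df = 31

test statistic = 2.106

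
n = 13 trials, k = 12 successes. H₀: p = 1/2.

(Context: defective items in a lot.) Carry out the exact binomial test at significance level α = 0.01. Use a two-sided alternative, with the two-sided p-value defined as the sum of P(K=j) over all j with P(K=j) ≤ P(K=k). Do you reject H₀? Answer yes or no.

reject H₀: yes

Exact binomial: n=13, k=12, p₀=1/2=0.5000
P(X=j) = C(n,j)·p₀^j·(1−p₀)^(n−j); p = Σ P(X=j) over j with P(X=j) ≤ P(X=12)
p-value (two-sided) = 0.00342
At α=0.01: p < α → reject H₀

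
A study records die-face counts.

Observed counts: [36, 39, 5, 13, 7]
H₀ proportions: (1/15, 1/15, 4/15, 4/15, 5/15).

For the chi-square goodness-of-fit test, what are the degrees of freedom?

degrees of freedom = 4

df = k − 1 = 5 − 1 = 4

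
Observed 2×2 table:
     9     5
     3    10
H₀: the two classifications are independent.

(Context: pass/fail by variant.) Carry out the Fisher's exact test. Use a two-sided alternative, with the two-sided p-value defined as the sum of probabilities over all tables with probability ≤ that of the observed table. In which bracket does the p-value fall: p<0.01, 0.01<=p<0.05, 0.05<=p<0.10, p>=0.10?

p-value bracket: 0.05<=p<0.10

Margins: r₁=14, r₂=13, c₁=12, c₂=15, n=27
p_obs = C(14,9)·C(13,3)/C(27,12); sum pmf over tables with pmf ≤ p_obs
p-value (two-sided) = 0.05424
→ bracket: 0.05<=p<0.10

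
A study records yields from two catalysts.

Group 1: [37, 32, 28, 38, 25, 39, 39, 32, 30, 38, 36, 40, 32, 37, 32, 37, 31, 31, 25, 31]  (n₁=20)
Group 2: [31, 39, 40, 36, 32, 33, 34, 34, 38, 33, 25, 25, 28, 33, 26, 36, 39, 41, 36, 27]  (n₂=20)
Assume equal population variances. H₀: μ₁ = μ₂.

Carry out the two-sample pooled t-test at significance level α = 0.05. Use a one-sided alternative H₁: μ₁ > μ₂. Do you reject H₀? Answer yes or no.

x̄₁=33.500, s₁=4.594, n₁=20
x̄₂=33.300, s₂=5.027, n₂=20
s_p² = [19·4.594² + 19·5.027²]/38 = 23.1895
SE = √(s_p²·(1/20+1/20)) = 1.5228
t = (33.500−33.300)/1.5228 = 0.1313
df = 38
p-value (one-sided, H₁ greater) = 0.44810
At α=0.05: p ≥ α → fail to reject H₀

reject H₀: no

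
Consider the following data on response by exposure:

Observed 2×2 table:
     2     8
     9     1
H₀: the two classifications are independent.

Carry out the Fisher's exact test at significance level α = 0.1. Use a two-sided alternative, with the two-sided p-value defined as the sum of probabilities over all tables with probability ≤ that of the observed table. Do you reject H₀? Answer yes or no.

reject H₀: yes

Margins: r₁=10, r₂=10, c₁=11, c₂=9, n=20
p_obs = C(10,2)·C(10,9)/C(20,11); sum pmf over tables with pmf ≤ p_obs
p-value (two-sided) = 0.00548
At α=0.1: p < α → reject H₀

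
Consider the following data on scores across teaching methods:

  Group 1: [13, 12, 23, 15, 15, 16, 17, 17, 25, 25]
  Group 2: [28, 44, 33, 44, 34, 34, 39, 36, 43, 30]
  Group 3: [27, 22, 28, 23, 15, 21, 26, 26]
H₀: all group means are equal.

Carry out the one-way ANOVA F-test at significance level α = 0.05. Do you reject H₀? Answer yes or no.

reject H₀: yes

Group means [17.80, 36.50, 23.50], grand mean 26.107
SSB = Σnᵢ(x̄ᵢ−x̄)² = 1824.579; SSW = ΣΣ(x−x̄ᵢ)² = 634.100
MSB = 1824.579/2 = 912.2893; MSW = 634.100/25 = 25.3640
F = MSB/MSW = 35.9679
df = (2, 25)
p-value (upper-tail) = 0.00000
At α=0.05: p < α → reject H₀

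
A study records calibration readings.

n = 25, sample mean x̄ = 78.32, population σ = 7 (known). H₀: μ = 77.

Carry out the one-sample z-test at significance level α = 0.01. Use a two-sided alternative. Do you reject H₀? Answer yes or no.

reject H₀: no

SE = σ/√n = 7/√25 = 1.4000
z = (x̄−μ₀)/SE = (78.32−77)/1.4000 = 0.9429
p-value (two-sided) = 0.34575
At α=0.01: p ≥ α → fail to reject H₀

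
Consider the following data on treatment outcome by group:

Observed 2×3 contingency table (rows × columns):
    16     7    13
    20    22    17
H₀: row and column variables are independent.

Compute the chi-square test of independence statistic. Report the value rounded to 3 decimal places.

test statistic = 3.365

Row totals [36, 59], col totals [36, 29, 30], n=95
χ² = (16−13.64)²/13.64 + (7−10.99)²/10.99 + (13−11.37)²/11.37 + (20−22.36)²/22.36 + (22−18.01)²/18.01 + (17−18.63)²/18.63 = 3.3652
df = 2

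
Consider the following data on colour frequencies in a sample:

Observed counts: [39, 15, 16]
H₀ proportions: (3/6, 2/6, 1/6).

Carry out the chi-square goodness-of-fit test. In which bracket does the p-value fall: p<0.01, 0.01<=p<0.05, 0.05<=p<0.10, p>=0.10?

n = 70; E_i = n·p_i = [35.00, 23.33, 11.67]
χ² = (39−35.00)²/35.00 + (15−23.33)²/23.33 + (16−11.67)²/11.67 = 5.0429
df = 2
p-value (upper-tail) = 0.08034
→ bracket: 0.05<=p<0.10

p-value bracket: 0.05<=p<0.10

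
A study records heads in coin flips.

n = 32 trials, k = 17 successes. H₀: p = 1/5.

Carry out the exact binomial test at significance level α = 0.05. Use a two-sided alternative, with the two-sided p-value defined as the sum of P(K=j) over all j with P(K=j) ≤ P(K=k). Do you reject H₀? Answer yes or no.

Exact binomial: n=32, k=17, p₀=1/5=0.2000
P(X=j) = C(n,j)·p₀^j·(1−p₀)^(n−j); p = Σ P(X=j) over j with P(X=j) ≤ P(X=17)
p-value (two-sided) = 0.00003
At α=0.05: p < α → reject H₀

reject H₀: yes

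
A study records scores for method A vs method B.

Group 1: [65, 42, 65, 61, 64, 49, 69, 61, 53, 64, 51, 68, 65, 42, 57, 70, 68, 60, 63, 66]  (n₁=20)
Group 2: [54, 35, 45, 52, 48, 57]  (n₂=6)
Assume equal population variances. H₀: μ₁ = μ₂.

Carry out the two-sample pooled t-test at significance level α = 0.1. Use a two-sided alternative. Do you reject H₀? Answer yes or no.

reject H₀: yes

x̄₁=60.150, s₁=8.493, n₁=20
x̄₂=48.500, s₂=7.868, n₂=6
s_p² = [19·8.493² + 5·7.868²]/24 = 70.0021
SE = √(s_p²·(1/20+1/6)) = 3.8945
t = (60.150−48.500)/3.8945 = 2.9914
df = 24
p-value (two-sided) = 0.00633
At α=0.1: p < α → reject H₀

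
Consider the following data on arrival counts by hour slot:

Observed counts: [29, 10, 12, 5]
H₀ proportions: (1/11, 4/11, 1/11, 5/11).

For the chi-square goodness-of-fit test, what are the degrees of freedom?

df = k − 1 = 4 − 1 = 3

degrees of freedom = 3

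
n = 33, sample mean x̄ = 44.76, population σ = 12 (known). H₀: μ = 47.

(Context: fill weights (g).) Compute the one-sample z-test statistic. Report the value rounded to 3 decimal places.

SE = σ/√n = 12/√33 = 2.0889
z = (x̄−μ₀)/SE = (44.76−47)/2.0889 = -1.0723

test statistic = -1.072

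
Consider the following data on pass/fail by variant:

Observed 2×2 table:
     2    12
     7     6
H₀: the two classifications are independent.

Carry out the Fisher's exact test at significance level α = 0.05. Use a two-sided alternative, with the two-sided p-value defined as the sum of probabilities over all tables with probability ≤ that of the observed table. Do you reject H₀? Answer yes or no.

reject H₀: yes

Margins: r₁=14, r₂=13, c₁=9, c₂=18, n=27
p_obs = C(14,2)·C(13,7)/C(27,9); sum pmf over tables with pmf ≤ p_obs
p-value (two-sided) = 0.04607
At α=0.05: p < α → reject H₀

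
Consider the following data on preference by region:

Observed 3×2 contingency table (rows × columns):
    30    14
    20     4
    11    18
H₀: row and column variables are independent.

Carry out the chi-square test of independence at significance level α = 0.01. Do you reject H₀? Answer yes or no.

reject H₀: yes

Row totals [44, 24, 29], col totals [61, 36], n=97
χ² = (30−27.67)²/27.67 + (14−16.33)²/16.33 + (20−15.09)²/15.09 + (4−8.91)²/8.91 + (11−18.24)²/18.24 + (18−10.76)²/10.76 = 12.5659
df = 2
p-value (upper-tail) = 0.00187
At α=0.01: p < α → reject H₀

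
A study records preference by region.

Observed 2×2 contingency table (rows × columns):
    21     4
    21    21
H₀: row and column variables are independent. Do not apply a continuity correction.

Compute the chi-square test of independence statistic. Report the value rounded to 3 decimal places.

test statistic = 7.745

Row totals [25, 42], col totals [42, 25], n=67
χ² = (21−15.67)²/15.67 + (4−9.33)²/9.33 + (21−26.33)²/26.33 + (21−15.67)²/15.67 = 7.7452
df = 1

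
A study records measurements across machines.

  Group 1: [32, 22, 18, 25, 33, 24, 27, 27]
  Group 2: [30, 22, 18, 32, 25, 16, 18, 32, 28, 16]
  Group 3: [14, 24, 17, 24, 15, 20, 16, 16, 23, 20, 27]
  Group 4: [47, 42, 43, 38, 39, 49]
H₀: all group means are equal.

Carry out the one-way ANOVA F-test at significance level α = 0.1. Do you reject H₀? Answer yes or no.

Group means [26.00, 23.70, 19.64, 43.00], grand mean 26.257
SSB = Σnᵢ(x̄ᵢ−x̄)² = 2230.040; SSW = ΣΣ(x−x̄ᵢ)² = 840.645
MSB = 2230.040/3 = 743.3468; MSW = 840.645/31 = 27.1176
F = MSB/MSW = 27.4120
df = (3, 31)
p-value (upper-tail) = 0.00000
At α=0.1: p < α → reject H₀

reject H₀: yes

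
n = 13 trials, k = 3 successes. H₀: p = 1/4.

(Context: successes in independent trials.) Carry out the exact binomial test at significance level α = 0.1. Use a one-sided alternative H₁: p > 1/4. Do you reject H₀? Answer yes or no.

Exact binomial: n=13, k=3, p₀=1/4=0.2500
P(X≥3) from Σ C(n,i)·p₀^i·(1−p₀)^(n−i)
p-value (one-sided, H₁ greater) = 0.66740
At α=0.1: p ≥ α → fail to reject H₀

reject H₀: no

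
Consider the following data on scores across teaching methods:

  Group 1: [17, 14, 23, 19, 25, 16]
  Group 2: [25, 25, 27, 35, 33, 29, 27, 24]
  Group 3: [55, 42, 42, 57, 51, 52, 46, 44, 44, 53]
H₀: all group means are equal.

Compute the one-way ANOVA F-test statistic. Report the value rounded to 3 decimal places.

test statistic = 81.234

Group means [19.00, 28.12, 48.60], grand mean 34.375
SSB = Σnᵢ(x̄ᵢ−x̄)² = 3754.350; SSW = ΣΣ(x−x̄ᵢ)² = 485.275
MSB = 3754.350/2 = 1877.1750; MSW = 485.275/21 = 23.1083
F = MSB/MSW = 81.2337
df = (2, 21)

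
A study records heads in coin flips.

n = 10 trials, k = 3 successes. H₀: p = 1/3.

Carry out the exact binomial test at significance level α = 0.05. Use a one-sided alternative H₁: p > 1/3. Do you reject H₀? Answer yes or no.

reject H₀: no

Exact binomial: n=10, k=3, p₀=1/3=0.3333
P(X≥3) from Σ C(n,i)·p₀^i·(1−p₀)^(n−i)
p-value (one-sided, H₁ greater) = 0.70086
At α=0.05: p ≥ α → fail to reject H₀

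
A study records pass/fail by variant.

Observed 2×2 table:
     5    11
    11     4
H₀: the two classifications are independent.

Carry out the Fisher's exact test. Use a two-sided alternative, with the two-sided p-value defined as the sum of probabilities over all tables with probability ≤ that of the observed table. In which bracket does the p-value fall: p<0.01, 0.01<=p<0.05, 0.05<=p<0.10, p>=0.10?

Margins: r₁=16, r₂=15, c₁=16, c₂=15, n=31
p_obs = C(16,5)·C(15,11)/C(31,16); sum pmf over tables with pmf ≤ p_obs
p-value (two-sided) = 0.03195
→ bracket: 0.01<=p<0.05

p-value bracket: 0.01<=p<0.05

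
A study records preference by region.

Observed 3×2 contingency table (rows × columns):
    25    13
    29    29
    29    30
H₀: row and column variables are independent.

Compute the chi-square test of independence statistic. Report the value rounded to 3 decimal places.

test statistic = 3.041

Row totals [38, 58, 59], col totals [83, 72], n=155
χ² = (25−20.35)²/20.35 + (13−17.65)²/17.65 + (29−31.06)²/31.06 + (29−26.94)²/26.94 + (29−31.59)²/31.59 + (30−27.41)²/27.41 = 3.0411
df = 2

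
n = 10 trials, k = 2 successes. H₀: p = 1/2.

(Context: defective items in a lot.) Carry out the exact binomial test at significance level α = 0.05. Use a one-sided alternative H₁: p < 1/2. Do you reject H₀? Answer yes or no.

reject H₀: no

Exact binomial: n=10, k=2, p₀=1/2=0.5000
P(X≤2) from Σ C(n,i)·p₀^i·(1−p₀)^(n−i)
p-value (one-sided, H₁ less) = 0.05469
At α=0.05: p ≥ α → fail to reject H₀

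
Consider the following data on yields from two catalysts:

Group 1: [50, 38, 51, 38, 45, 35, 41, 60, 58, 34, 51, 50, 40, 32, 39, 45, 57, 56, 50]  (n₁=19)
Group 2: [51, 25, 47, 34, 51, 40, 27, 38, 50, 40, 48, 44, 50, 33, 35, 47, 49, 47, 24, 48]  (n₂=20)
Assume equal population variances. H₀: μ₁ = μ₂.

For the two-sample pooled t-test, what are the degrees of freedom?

df = n₁ + n₂ − 2 = 19 + 20 − 2 = 37

degrees of freedom = 37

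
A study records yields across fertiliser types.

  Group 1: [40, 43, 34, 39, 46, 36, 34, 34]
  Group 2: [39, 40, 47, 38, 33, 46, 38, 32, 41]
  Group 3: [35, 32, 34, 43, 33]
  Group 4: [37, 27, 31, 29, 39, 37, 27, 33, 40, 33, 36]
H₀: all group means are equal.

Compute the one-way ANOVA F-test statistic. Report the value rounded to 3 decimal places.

Group means [38.25, 39.33, 35.40, 33.55], grand mean 36.545
SSB = Σnᵢ(x̄ᵢ−x̄)² = 198.755; SSW = ΣΣ(x−x̄ᵢ)² = 641.427
MSB = 198.755/3 = 66.2515; MSW = 641.427/29 = 22.1182
F = MSB/MSW = 2.9953
df = (3, 29)

test statistic = 2.995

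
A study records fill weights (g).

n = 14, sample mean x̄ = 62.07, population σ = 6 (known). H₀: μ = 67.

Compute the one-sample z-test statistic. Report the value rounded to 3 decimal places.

SE = σ/√n = 6/√14 = 1.6036
z = (x̄−μ₀)/SE = (62.07−67)/1.6036 = -3.0744

test statistic = -3.074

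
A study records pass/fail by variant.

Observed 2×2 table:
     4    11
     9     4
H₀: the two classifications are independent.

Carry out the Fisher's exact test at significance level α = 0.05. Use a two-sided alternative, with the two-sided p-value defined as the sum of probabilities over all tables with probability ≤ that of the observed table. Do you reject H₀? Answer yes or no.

Margins: r₁=15, r₂=13, c₁=13, c₂=15, n=28
p_obs = C(15,4)·C(13,9)/C(28,13); sum pmf over tables with pmf ≤ p_obs
p-value (two-sided) = 0.05571
At α=0.05: p ≥ α → fail to reject H₀

reject H₀: no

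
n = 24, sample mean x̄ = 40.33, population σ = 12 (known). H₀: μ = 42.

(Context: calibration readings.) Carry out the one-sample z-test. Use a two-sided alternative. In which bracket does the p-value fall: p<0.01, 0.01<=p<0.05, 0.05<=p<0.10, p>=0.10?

p-value bracket: p>=0.10

SE = σ/√n = 12/√24 = 2.4495
z = (x̄−μ₀)/SE = (40.33−42)/2.4495 = -0.6818
p-value (two-sided) = 0.49538
→ bracket: p>=0.10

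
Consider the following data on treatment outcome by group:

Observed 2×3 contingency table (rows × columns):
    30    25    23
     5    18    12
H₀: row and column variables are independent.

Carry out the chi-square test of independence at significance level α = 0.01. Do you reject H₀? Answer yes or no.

Row totals [78, 35], col totals [35, 43, 35], n=113
χ² = (30−24.16)²/24.16 + (25−29.68)²/29.68 + (23−24.16)²/24.16 + (5−10.84)²/10.84 + (18−13.32)²/13.32 + (12−10.84)²/10.84 = 7.1223
df = 2
p-value (upper-tail) = 0.02841
At α=0.01: p ≥ α → fail to reject H₀

reject H₀: no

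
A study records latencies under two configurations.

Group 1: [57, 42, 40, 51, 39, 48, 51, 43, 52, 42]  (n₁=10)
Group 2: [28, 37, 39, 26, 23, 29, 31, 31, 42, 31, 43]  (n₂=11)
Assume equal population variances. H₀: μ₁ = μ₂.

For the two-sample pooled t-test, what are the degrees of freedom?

df = n₁ + n₂ − 2 = 10 + 11 − 2 = 19

degrees of freedom = 19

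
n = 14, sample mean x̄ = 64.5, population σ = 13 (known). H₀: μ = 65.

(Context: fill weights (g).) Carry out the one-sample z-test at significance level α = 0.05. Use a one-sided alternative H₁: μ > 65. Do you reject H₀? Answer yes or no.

reject H₀: no

SE = σ/√n = 13/√14 = 3.4744
z = (x̄−μ₀)/SE = (64.5−65)/3.4744 = -0.1439
p-value (one-sided, H₁ greater) = 0.55721
At α=0.05: p ≥ α → fail to reject H₀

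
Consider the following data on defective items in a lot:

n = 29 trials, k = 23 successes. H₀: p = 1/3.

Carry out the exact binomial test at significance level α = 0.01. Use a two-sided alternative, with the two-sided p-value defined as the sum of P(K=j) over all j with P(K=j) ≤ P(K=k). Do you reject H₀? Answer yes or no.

Exact binomial: n=29, k=23, p₀=1/3=0.3333
P(X=j) = C(n,j)·p₀^j·(1−p₀)^(n−j); p = Σ P(X=j) over j with P(X=j) ≤ P(X=23)
p-value (two-sided) = 0.00000
At α=0.01: p < α → reject H₀

reject H₀: yes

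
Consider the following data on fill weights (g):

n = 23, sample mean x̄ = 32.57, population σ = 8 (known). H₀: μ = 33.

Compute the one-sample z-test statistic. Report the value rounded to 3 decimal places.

SE = σ/√n = 8/√23 = 1.6681
z = (x̄−μ₀)/SE = (32.57−33)/1.6681 = -0.2578

test statistic = -0.258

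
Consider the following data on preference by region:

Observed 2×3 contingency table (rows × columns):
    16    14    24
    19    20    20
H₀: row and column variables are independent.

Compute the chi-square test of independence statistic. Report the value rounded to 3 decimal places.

test statistic = 1.461

Row totals [54, 59], col totals [35, 34, 44], n=113
χ² = (16−16.73)²/16.73 + (14−16.25)²/16.25 + (24−21.03)²/21.03 + (19−18.27)²/18.27 + (20−17.75)²/17.75 + (20−22.97)²/22.97 = 1.4612
df = 2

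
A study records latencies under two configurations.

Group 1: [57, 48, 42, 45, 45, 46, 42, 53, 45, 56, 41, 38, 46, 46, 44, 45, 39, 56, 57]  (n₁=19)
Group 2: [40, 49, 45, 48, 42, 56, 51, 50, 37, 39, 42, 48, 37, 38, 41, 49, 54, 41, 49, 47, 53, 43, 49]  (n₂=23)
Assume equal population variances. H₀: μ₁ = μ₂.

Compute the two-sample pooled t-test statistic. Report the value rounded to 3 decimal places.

test statistic = 0.737

x̄₁=46.895, s₁=6.045, n₁=19
x̄₂=45.565, s₂=5.631, n₂=23
s_p² = [18·6.045² + 22·5.631²]/40 = 33.8860
SE = √(s_p²·(1/19+1/23)) = 1.8047
t = (46.895−45.565)/1.8047 = 0.7367
df = 40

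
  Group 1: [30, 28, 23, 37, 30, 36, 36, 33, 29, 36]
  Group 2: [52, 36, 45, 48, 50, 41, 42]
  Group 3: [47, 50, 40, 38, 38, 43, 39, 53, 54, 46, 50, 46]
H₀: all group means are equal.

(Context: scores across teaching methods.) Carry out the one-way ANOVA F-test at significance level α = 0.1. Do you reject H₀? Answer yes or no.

reject H₀: yes

Group means [31.80, 44.86, 45.33], grand mean 40.552
SSB = Σnᵢ(x̄ᵢ−x̄)² = 1170.049; SSW = ΣΣ(x−x̄ᵢ)² = 739.124
MSB = 1170.049/2 = 585.0243; MSW = 739.124/26 = 28.4278
F = MSB/MSW = 20.5793
df = (2, 26)
p-value (upper-tail) = 0.00000
At α=0.1: p < α → reject H₀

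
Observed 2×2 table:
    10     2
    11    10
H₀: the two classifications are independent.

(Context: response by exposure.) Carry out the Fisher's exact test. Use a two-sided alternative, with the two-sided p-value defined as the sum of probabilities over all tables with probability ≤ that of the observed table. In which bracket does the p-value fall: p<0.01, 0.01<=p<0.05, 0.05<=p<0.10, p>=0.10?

p-value bracket: p>=0.10

Margins: r₁=12, r₂=21, c₁=21, c₂=12, n=33
p_obs = C(12,10)·C(21,11)/C(33,21); sum pmf over tables with pmf ≤ p_obs
p-value (two-sided) = 0.13300
→ bracket: p>=0.10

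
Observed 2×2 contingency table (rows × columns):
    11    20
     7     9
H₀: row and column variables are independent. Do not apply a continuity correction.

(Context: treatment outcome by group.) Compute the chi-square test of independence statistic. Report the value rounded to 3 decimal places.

Row totals [31, 16], col totals [18, 29], n=47
χ² = (11−11.87)²/11.87 + (20−19.13)²/19.13 + (7−6.13)²/6.13 + (9−9.87)²/9.87 = 0.3052
df = 1

test statistic = 0.305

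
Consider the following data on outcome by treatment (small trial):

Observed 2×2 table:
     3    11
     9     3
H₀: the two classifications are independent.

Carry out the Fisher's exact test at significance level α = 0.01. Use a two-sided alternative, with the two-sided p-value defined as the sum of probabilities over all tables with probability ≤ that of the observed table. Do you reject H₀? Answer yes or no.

Margins: r₁=14, r₂=12, c₁=12, c₂=14, n=26
p_obs = C(14,3)·C(12,9)/C(26,12); sum pmf over tables with pmf ≤ p_obs
p-value (two-sided) = 0.01623
At α=0.01: p ≥ α → fail to reject H₀

reject H₀: no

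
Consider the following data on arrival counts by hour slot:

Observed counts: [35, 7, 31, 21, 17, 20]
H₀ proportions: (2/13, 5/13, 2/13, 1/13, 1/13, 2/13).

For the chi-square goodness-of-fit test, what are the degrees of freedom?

df = k − 1 = 6 − 1 = 5

degrees of freedom = 5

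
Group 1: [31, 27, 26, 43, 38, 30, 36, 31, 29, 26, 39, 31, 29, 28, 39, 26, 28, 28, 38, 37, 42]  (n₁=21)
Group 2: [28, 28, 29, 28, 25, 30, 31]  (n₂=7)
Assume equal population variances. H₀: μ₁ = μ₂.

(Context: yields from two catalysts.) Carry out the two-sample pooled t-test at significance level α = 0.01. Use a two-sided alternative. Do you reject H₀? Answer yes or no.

x̄₁=32.476, s₁=5.627, n₁=21
x̄₂=28.429, s₂=1.902, n₂=7
s_p² = [20·5.627² + 6·1.902²]/26 = 25.1905
SE = √(s_p²·(1/21+1/7)) = 2.1905
t = (32.476−28.429)/2.1905 = 1.8478
df = 26
p-value (two-sided) = 0.07603
At α=0.01: p ≥ α → fail to reject H₀

reject H₀: no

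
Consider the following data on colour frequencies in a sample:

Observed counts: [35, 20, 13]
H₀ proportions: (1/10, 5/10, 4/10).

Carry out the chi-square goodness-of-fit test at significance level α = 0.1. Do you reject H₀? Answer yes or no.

reject H₀: yes

n = 68; E_i = n·p_i = [6.80, 34.00, 27.20]
χ² = (35−6.80)²/6.80 + (20−34.00)²/34.00 + (13−27.20)²/27.20 = 130.1250
df = 2
p-value (upper-tail) = 0.00000
At α=0.1: p < α → reject H₀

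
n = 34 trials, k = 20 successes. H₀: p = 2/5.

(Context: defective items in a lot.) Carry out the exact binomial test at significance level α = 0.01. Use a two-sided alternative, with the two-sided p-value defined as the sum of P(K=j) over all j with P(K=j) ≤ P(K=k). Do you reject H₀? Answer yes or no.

reject H₀: no

Exact binomial: n=34, k=20, p₀=2/5=0.4000
P(X=j) = C(n,j)·p₀^j·(1−p₀)^(n−j); p = Σ P(X=j) over j with P(X=j) ≤ P(X=20)
p-value (two-sided) = 0.03423
At α=0.01: p ≥ α → fail to reject H₀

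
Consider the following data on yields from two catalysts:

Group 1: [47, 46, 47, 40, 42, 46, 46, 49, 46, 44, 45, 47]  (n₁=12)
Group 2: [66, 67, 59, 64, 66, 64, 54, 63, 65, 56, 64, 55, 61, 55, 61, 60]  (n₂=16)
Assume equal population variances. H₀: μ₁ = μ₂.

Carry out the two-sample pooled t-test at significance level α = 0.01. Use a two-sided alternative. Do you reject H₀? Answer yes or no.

reject H₀: yes

x̄₁=45.417, s₁=2.429, n₁=12
x̄₂=61.250, s₂=4.344, n₂=16
s_p² = [11·2.429² + 15·4.344²]/26 = 13.3814
SE = √(s_p²·(1/12+1/16)) = 1.3969
t = (45.417−61.250)/1.3969 = -11.3343
df = 26
p-value (two-sided) = 0.00000
At α=0.01: p < α → reject H₀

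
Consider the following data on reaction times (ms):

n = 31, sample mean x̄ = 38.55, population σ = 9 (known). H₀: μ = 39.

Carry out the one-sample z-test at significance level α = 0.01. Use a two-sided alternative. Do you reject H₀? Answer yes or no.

reject H₀: no

SE = σ/√n = 9/√31 = 1.6164
z = (x̄−μ₀)/SE = (38.55−39)/1.6164 = -0.2784
p-value (two-sided) = 0.78071
At α=0.01: p ≥ α → fail to reject H₀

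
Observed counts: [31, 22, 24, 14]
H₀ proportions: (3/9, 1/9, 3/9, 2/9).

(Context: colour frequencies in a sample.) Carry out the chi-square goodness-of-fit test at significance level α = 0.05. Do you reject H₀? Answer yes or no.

n = 91; E_i = n·p_i = [30.33, 10.11, 30.33, 20.22]
χ² = (31−30.33)²/30.33 + (22−10.11)²/10.11 + (24−30.33)²/30.33 + (14−20.22)²/20.22 = 17.2308
df = 3
p-value (upper-tail) = 0.00063
At α=0.05: p < α → reject H₀

reject H₀: yes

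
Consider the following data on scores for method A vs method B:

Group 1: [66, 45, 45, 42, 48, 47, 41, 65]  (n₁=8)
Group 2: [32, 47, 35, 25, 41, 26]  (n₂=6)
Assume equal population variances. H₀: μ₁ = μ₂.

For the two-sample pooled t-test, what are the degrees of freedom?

df = n₁ + n₂ − 2 = 8 + 6 − 2 = 12

degrees of freedom = 12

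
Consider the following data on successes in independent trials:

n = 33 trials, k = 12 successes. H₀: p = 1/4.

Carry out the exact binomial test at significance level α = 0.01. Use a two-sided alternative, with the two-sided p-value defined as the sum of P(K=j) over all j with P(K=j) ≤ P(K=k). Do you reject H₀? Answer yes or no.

Exact binomial: n=33, k=12, p₀=1/4=0.2500
P(X=j) = C(n,j)·p₀^j·(1−p₀)^(n−j); p = Σ P(X=j) over j with P(X=j) ≤ P(X=12)
p-value (two-sided) = 0.15733
At α=0.01: p ≥ α → fail to reject H₀

reject H₀: no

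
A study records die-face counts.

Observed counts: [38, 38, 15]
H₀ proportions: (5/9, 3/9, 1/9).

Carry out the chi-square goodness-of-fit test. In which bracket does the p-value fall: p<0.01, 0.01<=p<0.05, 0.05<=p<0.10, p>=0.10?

n = 91; E_i = n·p_i = [50.56, 30.33, 10.11]
χ² = (38−50.56)²/50.56 + (38−30.33)²/30.33 + (15−10.11)²/10.11 = 7.4198
df = 2
p-value (upper-tail) = 0.02448
→ bracket: 0.01<=p<0.05

p-value bracket: 0.01<=p<0.05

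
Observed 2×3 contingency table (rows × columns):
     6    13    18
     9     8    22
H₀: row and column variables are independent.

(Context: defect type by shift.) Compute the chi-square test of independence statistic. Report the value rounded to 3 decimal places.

test statistic = 2.139

Row totals [37, 39], col totals [15, 21, 40], n=76
χ² = (6−7.30)²/7.30 + (13−10.22)²/10.22 + (18−19.47)²/19.47 + (9−7.70)²/7.70 + (8−10.78)²/10.78 + (22−20.53)²/20.53 = 2.1393
df = 2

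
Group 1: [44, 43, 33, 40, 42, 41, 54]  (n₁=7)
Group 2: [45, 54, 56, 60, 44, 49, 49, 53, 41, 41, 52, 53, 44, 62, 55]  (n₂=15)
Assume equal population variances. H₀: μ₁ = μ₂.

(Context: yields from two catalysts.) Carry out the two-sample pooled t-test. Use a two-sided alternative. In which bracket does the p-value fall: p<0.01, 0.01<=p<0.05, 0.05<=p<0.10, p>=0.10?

p-value bracket: 0.01<=p<0.05

x̄₁=42.429, s₁=6.241, n₁=7
x̄₂=50.533, s₂=6.545, n₂=15
s_p² = [6·6.241² + 14·6.545²]/20 = 41.6724
SE = √(s_p²·(1/7+1/15)) = 2.9549
t = (42.429−50.533)/2.9549 = -2.7428
df = 20
p-value (two-sided) = 0.01254
→ bracket: 0.01<=p<0.05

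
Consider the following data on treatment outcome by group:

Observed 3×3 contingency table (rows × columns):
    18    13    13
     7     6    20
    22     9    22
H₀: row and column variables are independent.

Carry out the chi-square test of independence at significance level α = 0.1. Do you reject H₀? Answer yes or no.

Row totals [44, 33, 53], col totals [47, 28, 55], n=130
χ² = (18−15.91)²/15.91 + (13−9.48)²/9.48 + (13−18.62)²/18.62 + (7−11.93)²/11.93 + (6−7.11)²/7.11 + (20−13.96)²/13.96 + (22−19.16)²/19.16 + (9−11.42)²/11.42 + (22−22.42)²/22.42 = 9.0404
df = 4
p-value (upper-tail) = 0.06010
At α=0.1: p < α → reject H₀

reject H₀: yes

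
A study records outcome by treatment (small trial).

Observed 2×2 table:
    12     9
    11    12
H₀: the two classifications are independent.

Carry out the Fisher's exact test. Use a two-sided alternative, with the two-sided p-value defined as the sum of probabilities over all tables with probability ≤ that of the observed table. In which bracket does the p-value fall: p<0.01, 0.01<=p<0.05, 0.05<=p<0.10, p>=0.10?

p-value bracket: p>=0.10

Margins: r₁=21, r₂=23, c₁=23, c₂=21, n=44
p_obs = C(21,12)·C(23,11)/C(44,23); sum pmf over tables with pmf ≤ p_obs
p-value (two-sided) = 0.56254
→ bracket: p>=0.10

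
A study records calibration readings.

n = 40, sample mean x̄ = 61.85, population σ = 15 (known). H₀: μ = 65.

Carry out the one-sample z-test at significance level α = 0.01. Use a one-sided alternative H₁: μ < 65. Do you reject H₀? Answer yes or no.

SE = σ/√n = 15/√40 = 2.3717
z = (x̄−μ₀)/SE = (61.85−65)/2.3717 = -1.3282
p-value (one-sided, H₁ less) = 0.09206
At α=0.01: p ≥ α → fail to reject H₀

reject H₀: no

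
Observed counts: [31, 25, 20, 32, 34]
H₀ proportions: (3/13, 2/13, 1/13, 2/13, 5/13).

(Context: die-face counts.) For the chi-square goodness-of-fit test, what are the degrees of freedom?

df = k − 1 = 5 − 1 = 4

degrees of freedom = 4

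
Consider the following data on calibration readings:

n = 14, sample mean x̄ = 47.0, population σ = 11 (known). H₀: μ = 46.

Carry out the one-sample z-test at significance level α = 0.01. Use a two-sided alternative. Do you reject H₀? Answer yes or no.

reject H₀: no

SE = σ/√n = 11/√14 = 2.9399
z = (x̄−μ₀)/SE = (47.0−46)/2.9399 = 0.3402
p-value (two-sided) = 0.73374
At α=0.01: p ≥ α → fail to reject H₀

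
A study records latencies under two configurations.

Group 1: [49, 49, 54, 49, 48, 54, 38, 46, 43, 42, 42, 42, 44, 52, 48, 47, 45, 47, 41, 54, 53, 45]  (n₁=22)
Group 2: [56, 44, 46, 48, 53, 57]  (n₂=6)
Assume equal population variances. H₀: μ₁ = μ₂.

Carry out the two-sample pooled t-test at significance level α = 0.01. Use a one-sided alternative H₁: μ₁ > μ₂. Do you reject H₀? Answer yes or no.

reject H₀: no

x̄₁=46.909, s₁=4.618, n₁=22
x̄₂=50.667, s₂=5.428, n₂=6
s_p² = [21·4.618² + 5·5.428²]/26 = 22.8904
SE = √(s_p²·(1/22+1/6)) = 2.2035
t = (46.909−50.667)/2.2035 = -1.7053
df = 26
p-value (one-sided, H₁ greater) = 0.94997
At α=0.01: p ≥ α → fail to reject H₀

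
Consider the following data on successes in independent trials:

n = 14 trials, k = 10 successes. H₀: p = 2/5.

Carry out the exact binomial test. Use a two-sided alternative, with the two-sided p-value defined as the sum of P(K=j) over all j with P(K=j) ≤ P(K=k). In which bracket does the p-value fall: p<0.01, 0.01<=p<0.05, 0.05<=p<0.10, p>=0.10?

Exact binomial: n=14, k=10, p₀=2/5=0.4000
P(X=j) = C(n,j)·p₀^j·(1−p₀)^(n−j); p = Σ P(X=j) over j with P(X=j) ≤ P(X=10)
p-value (two-sided) = 0.02561
→ bracket: 0.01<=p<0.05

p-value bracket: 0.01<=p<0.05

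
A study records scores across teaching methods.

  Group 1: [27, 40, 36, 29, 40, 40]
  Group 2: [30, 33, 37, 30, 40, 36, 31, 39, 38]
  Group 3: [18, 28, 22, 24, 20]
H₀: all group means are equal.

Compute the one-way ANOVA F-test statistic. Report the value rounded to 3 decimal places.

Group means [35.33, 34.89, 22.40], grand mean 31.900
SSB = Σnᵢ(x̄ᵢ−x̄)² = 602.378; SSW = ΣΣ(x−x̄ᵢ)² = 359.422
MSB = 602.378/2 = 301.1889; MSW = 359.422/17 = 21.1425
F = MSB/MSW = 14.2457
df = (2, 17)

test statistic = 14.246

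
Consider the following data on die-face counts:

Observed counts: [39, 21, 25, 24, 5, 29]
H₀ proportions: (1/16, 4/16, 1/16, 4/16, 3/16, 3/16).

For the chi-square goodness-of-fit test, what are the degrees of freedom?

degrees of freedom = 5

df = k − 1 = 6 − 1 = 5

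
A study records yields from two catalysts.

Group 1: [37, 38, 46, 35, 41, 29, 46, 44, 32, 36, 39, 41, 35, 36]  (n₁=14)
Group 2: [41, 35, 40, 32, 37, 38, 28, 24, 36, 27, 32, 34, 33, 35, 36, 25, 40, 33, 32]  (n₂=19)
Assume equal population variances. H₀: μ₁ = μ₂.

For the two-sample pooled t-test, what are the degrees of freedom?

degrees of freedom = 31

df = n₁ + n₂ − 2 = 14 + 19 − 2 = 31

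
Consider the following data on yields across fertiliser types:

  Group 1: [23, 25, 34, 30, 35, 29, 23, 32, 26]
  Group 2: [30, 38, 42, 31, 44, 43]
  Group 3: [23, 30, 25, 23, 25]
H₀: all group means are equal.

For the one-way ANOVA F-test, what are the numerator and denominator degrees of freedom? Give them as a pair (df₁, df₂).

k = 3 groups, N = 20 total
df = (k−1, N−k) = (3−1, 20−3) = (2, 17)

degrees of freedom = [2, 17]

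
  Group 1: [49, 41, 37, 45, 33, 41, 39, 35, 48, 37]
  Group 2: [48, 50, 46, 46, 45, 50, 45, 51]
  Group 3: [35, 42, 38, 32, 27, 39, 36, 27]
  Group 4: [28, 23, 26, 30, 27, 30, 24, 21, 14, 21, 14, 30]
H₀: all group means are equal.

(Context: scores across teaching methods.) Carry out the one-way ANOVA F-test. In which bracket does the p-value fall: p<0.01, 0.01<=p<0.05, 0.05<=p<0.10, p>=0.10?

Group means [40.50, 47.62, 34.50, 24.00], grand mean 35.526
SSB = Σnᵢ(x̄ᵢ−x̄)² = 3021.099; SSW = ΣΣ(x−x̄ᵢ)² = 870.375
MSB = 3021.099/3 = 1007.0329; MSW = 870.375/34 = 25.5993
F = MSB/MSW = 39.3384
df = (3, 34)
p-value (upper-tail) = 0.00000
→ bracket: p<0.01

p-value bracket: p<0.01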